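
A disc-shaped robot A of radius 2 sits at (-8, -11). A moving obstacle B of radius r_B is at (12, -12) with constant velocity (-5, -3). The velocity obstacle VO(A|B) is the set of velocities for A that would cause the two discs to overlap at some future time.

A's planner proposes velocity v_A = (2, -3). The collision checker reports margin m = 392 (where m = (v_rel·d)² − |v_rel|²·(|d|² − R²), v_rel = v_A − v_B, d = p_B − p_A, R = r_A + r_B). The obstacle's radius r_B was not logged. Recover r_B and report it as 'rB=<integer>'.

m = 392
d = (20, -1);  v_rel = (7, 0),  |v_rel|² = 49
v_rel×d = (7)·(-1) − (0)·(20) = -7
since m = R²·49 − (-7)²:  R² = (49 + 392) / 49 = 9
R = √9 = 3  ⇒  r_B = 3 − 2 = 1

rB=1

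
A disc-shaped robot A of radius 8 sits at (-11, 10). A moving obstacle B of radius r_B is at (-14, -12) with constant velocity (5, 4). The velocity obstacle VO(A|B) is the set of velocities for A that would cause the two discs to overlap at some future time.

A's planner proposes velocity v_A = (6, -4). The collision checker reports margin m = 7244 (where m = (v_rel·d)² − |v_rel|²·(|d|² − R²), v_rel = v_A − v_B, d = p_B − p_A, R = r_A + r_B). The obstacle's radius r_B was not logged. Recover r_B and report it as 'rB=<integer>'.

m = 7244
d = (-3, -22);  v_rel = (1, -8),  |v_rel|² = 65
v_rel×d = (1)·(-22) − (-8)·(-3) = -46
since m = R²·65 − (-46)²:  R² = (2116 + 7244) / 65 = 144
R = √144 = 12  ⇒  r_B = 12 − 8 = 4

rB=4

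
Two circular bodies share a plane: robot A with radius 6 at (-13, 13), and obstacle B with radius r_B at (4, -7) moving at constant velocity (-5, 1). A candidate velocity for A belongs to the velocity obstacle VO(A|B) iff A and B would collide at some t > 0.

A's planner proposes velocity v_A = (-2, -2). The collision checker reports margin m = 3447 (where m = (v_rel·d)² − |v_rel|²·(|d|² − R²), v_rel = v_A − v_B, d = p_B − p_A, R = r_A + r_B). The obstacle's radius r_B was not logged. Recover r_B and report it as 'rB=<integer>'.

m = 3447
d = (17, -20);  v_rel = (3, -3),  |v_rel|² = 18
v_rel×d = (3)·(-20) − (-3)·(17) = -9
since m = R²·18 − (-9)²:  R² = (81 + 3447) / 18 = 196
R = √196 = 14  ⇒  r_B = 14 − 6 = 8

rB=8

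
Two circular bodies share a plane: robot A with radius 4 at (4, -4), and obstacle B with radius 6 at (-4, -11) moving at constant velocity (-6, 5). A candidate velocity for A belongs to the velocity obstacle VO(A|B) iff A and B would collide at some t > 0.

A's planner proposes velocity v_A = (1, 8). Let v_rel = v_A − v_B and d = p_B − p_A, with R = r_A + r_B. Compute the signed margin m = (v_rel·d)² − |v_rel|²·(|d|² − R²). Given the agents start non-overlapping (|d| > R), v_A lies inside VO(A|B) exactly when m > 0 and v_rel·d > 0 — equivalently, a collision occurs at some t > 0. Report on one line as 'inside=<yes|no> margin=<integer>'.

d = (-8, -7),  |d|² = 113;  R = 4+6 = 10,  c = 113−10² = 13
v_rel = (7, 3),  |v_rel|² = 58;  v_rel·d = (7)·(-8) + (3)·(-7) = -77
58·t² + 154·t + 13 = 0  ⇒  m = (-77)² − 58·13 = 5175
m = 5175 > 0,  v_rel·d = -77 < 0  ⇒  outside

inside=no margin=5175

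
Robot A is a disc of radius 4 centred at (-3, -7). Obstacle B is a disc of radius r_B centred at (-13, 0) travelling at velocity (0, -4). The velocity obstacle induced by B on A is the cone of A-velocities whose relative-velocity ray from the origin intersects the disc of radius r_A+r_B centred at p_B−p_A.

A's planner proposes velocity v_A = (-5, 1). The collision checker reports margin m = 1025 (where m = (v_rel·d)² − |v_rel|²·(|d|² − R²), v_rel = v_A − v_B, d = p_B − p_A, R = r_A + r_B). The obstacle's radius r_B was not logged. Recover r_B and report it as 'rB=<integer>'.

m = 1025
d = (-10, 7);  v_rel = (-5, 5),  |v_rel|² = 50
v_rel×d = (-5)·(7) − (5)·(-10) = 15
since m = R²·50 − 15²:  R² = (225 + 1025) / 50 = 25
R = √25 = 5  ⇒  r_B = 5 − 4 = 1

rB=1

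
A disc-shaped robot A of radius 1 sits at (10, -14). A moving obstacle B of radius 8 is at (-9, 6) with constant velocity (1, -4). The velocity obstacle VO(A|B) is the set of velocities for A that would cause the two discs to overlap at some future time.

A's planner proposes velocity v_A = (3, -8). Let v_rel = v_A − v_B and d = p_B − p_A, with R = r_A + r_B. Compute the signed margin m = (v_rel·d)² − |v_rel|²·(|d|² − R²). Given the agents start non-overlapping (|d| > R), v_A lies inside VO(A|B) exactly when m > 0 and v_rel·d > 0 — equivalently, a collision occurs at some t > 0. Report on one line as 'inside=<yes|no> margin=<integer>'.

d = (-19, 20),  |d|² = 761;  R = 1+8 = 9,  c = 761−9² = 680
v_rel = (2, -4),  |v_rel|² = 20;  v_rel·d = (2)·(-19) + (-4)·(20) = -118
20·t² + 236·t + 680 = 0  ⇒  m = (-118)² − 20·680 = 324
m = 324 > 0,  v_rel·d = -118 < 0  ⇒  outside

inside=no margin=324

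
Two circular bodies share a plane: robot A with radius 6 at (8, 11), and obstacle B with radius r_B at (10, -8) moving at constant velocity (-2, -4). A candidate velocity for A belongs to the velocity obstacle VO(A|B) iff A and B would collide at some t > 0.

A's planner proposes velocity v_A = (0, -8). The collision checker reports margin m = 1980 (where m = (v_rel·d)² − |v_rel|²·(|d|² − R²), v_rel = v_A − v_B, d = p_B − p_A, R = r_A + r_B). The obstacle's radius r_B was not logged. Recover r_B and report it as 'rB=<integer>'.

m = 1980
d = (2, -19);  v_rel = (2, -4),  |v_rel|² = 20
v_rel×d = (2)·(-19) − (-4)·(2) = -30
since m = R²·20 − (-30)²:  R² = (900 + 1980) / 20 = 144
R = √144 = 12  ⇒  r_B = 12 − 6 = 6

rB=6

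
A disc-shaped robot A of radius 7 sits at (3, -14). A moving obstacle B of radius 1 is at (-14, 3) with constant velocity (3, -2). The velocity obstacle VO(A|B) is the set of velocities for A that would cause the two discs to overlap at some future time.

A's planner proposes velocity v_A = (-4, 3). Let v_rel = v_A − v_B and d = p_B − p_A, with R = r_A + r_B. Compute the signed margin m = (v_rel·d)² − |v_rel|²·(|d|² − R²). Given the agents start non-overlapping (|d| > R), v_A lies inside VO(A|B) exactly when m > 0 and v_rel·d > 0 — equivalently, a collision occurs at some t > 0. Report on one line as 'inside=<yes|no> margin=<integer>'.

d = (-17, 17),  |d|² = 578;  R = 7+1 = 8,  c = 578−8² = 514
v_rel = (-7, 5),  |v_rel|² = 74;  v_rel·d = (-7)·(-17) + (5)·(17) = 204
74·t² − 408·t + 514 = 0  ⇒  m = 204² − 74·514 = 3580
m = 3580 > 0,  v_rel·d = 204 > 0  ⇒  inside

inside=yes margin=3580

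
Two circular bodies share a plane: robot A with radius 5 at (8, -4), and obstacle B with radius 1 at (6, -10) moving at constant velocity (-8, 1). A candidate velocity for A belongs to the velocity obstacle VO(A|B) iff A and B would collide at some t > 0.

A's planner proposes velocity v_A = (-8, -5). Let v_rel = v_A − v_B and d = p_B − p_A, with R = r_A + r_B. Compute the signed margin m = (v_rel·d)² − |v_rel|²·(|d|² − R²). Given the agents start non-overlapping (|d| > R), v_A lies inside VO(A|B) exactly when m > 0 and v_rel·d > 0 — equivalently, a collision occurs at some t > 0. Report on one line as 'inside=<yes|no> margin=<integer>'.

d = (-2, -6),  |d|² = 40;  R = 5+1 = 6,  c = 40−6² = 4
v_rel = (0, -6),  |v_rel|² = 36;  v_rel·d = (0)·(-2) + (-6)·(-6) = 36
36·t² − 72·t + 4 = 0  ⇒  m = 36² − 36·4 = 1152
m = 1152 > 0,  v_rel·d = 36 > 0  ⇒  inside

inside=yes margin=1152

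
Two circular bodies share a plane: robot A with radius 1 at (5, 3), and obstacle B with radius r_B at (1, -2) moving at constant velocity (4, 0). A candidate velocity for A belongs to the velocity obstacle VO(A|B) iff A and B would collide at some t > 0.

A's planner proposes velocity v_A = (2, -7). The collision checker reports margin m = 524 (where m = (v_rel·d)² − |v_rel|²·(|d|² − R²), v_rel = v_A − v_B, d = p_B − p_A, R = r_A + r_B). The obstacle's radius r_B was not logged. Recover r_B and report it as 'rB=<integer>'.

m = 524
d = (-4, -5);  v_rel = (-2, -7),  |v_rel|² = 53
v_rel×d = (-2)·(-5) − (-7)·(-4) = -18
since m = R²·53 − (-18)²:  R² = (324 + 524) / 53 = 16
R = √16 = 4  ⇒  r_B = 4 − 1 = 3

rB=3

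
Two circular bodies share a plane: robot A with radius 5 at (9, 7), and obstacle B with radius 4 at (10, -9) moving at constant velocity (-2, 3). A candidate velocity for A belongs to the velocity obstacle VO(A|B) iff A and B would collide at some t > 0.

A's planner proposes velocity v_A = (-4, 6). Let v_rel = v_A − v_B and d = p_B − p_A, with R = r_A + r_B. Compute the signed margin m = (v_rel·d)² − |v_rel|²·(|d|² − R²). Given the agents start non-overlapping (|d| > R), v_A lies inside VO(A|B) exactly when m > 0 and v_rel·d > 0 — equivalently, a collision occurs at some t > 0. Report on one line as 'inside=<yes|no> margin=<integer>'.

d = (1, -16),  |d|² = 257;  R = 5+4 = 9,  c = 257−9² = 176
v_rel = (-2, 3),  |v_rel|² = 13;  v_rel·d = (-2)·(1) + (3)·(-16) = -50
13·t² + 100·t + 176 = 0  ⇒  m = (-50)² − 13·176 = 212
m = 212 > 0,  v_rel·d = -50 < 0  ⇒  outside

inside=no margin=212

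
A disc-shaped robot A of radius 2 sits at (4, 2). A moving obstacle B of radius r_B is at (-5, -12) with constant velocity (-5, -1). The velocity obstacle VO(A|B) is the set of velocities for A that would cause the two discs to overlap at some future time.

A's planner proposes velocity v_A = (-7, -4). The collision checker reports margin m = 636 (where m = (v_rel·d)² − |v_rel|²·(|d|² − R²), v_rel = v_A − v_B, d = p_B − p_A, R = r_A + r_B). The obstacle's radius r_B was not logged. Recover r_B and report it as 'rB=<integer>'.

m = 636
d = (-9, -14);  v_rel = (-2, -3),  |v_rel|² = 13
v_rel×d = (-2)·(-14) − (-3)·(-9) = 1
since m = R²·13 − 1²:  R² = (1 + 636) / 13 = 49
R = √49 = 7  ⇒  r_B = 7 − 2 = 5

rB=5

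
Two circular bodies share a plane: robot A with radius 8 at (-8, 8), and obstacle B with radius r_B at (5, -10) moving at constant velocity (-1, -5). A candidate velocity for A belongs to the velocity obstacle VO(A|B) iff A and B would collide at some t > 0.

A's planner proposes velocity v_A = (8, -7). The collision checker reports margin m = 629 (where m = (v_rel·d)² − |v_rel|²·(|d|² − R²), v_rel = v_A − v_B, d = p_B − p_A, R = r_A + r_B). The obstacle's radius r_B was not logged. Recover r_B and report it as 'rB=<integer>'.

m = 629
d = (13, -18);  v_rel = (9, -2),  |v_rel|² = 85
v_rel×d = (9)·(-18) − (-2)·(13) = -136
since m = R²·85 − (-136)²:  R² = (18496 + 629) / 85 = 225
R = √225 = 15  ⇒  r_B = 15 − 8 = 7

rB=7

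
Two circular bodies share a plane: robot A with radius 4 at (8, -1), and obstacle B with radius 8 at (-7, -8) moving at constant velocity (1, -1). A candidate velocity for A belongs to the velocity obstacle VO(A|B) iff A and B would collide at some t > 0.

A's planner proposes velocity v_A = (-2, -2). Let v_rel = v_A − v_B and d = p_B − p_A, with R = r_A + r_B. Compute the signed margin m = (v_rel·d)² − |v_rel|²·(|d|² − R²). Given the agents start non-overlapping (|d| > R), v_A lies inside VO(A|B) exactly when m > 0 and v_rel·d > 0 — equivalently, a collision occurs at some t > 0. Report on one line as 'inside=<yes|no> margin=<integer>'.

d = (-15, -7),  |d|² = 274;  R = 4+8 = 12,  c = 274−12² = 130
v_rel = (-3, -1),  |v_rel|² = 10;  v_rel·d = (-3)·(-15) + (-1)·(-7) = 52
10·t² − 104·t + 130 = 0  ⇒  m = 52² − 10·130 = 1404
m = 1404 > 0,  v_rel·d = 52 > 0  ⇒  inside

inside=yes margin=1404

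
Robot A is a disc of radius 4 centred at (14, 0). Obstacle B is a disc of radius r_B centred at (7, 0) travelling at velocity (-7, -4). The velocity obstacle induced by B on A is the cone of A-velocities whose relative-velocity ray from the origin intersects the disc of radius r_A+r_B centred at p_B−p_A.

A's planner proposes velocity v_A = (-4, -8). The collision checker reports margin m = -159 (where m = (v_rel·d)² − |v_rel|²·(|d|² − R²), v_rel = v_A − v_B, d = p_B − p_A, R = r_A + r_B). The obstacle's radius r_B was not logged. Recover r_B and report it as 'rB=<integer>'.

m = -159
d = (-7, 0);  v_rel = (3, -4),  |v_rel|² = 25
v_rel×d = (3)·(0) − (-4)·(-7) = -28
since m = R²·25 − (-28)²:  R² = (784 + -159) / 25 = 25
R = √25 = 5  ⇒  r_B = 5 − 4 = 1

rB=1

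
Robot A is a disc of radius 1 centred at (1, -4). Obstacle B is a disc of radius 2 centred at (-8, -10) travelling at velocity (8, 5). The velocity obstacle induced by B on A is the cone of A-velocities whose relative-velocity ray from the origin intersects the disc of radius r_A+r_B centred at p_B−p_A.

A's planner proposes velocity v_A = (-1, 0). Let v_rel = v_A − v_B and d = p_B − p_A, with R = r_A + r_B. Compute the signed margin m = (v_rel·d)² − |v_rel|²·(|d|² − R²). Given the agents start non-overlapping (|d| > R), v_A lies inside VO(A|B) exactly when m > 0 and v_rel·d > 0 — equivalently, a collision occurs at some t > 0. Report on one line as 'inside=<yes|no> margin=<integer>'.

d = (-9, -6),  |d|² = 117;  R = 1+2 = 3,  c = 117−3² = 108
v_rel = (-9, -5),  |v_rel|² = 106;  v_rel·d = (-9)·(-9) + (-5)·(-6) = 111
106·t² − 222·t + 108 = 0  ⇒  m = 111² − 106·108 = 873
m = 873 > 0,  v_rel·d = 111 > 0  ⇒  inside

inside=yes margin=873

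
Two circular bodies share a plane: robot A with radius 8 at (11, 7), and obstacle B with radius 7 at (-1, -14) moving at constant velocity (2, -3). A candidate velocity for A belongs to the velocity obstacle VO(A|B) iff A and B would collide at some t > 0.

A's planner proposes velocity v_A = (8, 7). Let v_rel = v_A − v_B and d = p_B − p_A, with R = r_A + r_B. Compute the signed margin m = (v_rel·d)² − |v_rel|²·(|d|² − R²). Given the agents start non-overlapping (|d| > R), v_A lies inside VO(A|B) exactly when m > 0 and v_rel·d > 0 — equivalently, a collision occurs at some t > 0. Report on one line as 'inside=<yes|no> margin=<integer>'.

d = (-12, -21),  |d|² = 585;  R = 8+7 = 15,  c = 585−15² = 360
v_rel = (6, 10),  |v_rel|² = 136;  v_rel·d = (6)·(-12) + (10)·(-21) = -282
136·t² + 564·t + 360 = 0  ⇒  m = (-282)² − 136·360 = 30564
m = 30564 > 0,  v_rel·d = -282 < 0  ⇒  outside

inside=no margin=30564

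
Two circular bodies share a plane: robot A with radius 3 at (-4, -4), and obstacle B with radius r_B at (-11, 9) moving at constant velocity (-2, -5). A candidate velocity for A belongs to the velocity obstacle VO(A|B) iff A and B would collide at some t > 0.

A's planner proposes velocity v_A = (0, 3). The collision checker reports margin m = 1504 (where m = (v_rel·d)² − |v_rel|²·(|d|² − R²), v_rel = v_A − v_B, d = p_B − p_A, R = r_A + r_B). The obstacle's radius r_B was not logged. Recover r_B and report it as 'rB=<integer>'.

m = 1504
d = (-7, 13);  v_rel = (2, 8),  |v_rel|² = 68
v_rel×d = (2)·(13) − (8)·(-7) = 82
since m = R²·68 − 82²:  R² = (6724 + 1504) / 68 = 121
R = √121 = 11  ⇒  r_B = 11 − 3 = 8

rB=8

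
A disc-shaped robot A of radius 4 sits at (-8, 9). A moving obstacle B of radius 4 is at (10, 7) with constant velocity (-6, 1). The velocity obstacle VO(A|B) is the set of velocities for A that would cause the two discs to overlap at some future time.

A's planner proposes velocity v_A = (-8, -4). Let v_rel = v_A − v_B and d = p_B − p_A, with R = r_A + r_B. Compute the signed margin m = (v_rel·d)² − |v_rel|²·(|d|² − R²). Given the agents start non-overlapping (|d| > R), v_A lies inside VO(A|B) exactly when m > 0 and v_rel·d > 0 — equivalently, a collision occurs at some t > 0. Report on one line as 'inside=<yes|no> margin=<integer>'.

d = (18, -2),  |d|² = 328;  R = 4+4 = 8,  c = 328−8² = 264
v_rel = (-2, -5),  |v_rel|² = 29;  v_rel·d = (-2)·(18) + (-5)·(-2) = -26
29·t² + 52·t + 264 = 0  ⇒  m = (-26)² − 29·264 = -6980
m = -6980 < 0,  v_rel·d = -26 < 0  ⇒  outside

inside=no margin=-6980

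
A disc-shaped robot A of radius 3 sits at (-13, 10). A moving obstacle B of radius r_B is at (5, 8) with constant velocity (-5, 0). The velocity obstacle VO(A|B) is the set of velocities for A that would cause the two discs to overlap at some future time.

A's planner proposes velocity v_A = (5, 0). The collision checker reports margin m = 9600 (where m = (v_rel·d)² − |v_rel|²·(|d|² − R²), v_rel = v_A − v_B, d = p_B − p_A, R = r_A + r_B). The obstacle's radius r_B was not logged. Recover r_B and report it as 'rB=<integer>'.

m = 9600
d = (18, -2);  v_rel = (10, 0),  |v_rel|² = 100
v_rel×d = (10)·(-2) − (0)·(18) = -20
since m = R²·100 − (-20)²:  R² = (400 + 9600) / 100 = 100
R = √100 = 10  ⇒  r_B = 10 − 3 = 7

rB=7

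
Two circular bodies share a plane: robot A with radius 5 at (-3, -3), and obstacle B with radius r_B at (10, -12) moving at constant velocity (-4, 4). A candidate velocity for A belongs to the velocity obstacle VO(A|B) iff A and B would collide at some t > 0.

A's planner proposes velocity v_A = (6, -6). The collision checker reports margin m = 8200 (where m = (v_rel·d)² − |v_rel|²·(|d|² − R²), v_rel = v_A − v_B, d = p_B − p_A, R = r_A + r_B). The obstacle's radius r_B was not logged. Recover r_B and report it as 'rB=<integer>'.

m = 8200
d = (13, -9);  v_rel = (10, -10),  |v_rel|² = 200
v_rel×d = (10)·(-9) − (-10)·(13) = 40
since m = R²·200 − 40²:  R² = (1600 + 8200) / 200 = 49
R = √49 = 7  ⇒  r_B = 7 − 5 = 2

rB=2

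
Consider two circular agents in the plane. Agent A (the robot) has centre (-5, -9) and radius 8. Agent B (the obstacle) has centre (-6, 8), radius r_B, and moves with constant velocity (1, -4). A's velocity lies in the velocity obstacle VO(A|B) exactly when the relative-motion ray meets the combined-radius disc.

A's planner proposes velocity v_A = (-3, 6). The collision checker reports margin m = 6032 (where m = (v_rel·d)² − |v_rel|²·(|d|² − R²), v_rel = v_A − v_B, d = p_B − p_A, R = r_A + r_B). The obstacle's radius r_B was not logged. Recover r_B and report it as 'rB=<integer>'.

m = 6032
d = (-1, 17);  v_rel = (-4, 10),  |v_rel|² = 116
v_rel×d = (-4)·(17) − (10)·(-1) = -58
since m = R²·116 − (-58)²:  R² = (3364 + 6032) / 116 = 81
R = √81 = 9  ⇒  r_B = 9 − 8 = 1

rB=1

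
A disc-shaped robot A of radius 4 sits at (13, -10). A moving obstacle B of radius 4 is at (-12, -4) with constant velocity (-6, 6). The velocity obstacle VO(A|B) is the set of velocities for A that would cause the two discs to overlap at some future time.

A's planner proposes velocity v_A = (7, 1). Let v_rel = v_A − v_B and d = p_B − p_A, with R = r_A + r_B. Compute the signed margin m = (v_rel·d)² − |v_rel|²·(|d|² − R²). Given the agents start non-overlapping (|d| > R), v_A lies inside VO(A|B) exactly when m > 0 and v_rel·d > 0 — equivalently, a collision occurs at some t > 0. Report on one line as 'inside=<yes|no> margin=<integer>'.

d = (-25, 6),  |d|² = 661;  R = 4+4 = 8,  c = 661−8² = 597
v_rel = (13, -5),  |v_rel|² = 194;  v_rel·d = (13)·(-25) + (-5)·(6) = -355
194·t² + 710·t + 597 = 0  ⇒  m = (-355)² − 194·597 = 10207
m = 10207 > 0,  v_rel·d = -355 < 0  ⇒  outside

inside=no margin=10207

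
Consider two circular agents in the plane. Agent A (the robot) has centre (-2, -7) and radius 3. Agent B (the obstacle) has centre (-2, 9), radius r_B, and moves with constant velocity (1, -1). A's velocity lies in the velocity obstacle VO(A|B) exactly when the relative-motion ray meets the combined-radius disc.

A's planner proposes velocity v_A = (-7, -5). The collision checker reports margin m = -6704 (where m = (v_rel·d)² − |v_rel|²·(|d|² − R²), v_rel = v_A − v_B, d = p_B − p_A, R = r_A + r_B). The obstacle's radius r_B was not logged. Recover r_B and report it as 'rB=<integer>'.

m = -6704
d = (0, 16);  v_rel = (-8, -4),  |v_rel|² = 80
v_rel×d = (-8)·(16) − (-4)·(0) = -128
since m = R²·80 − (-128)²:  R² = (16384 + -6704) / 80 = 121
R = √121 = 11  ⇒  r_B = 11 − 3 = 8

rB=8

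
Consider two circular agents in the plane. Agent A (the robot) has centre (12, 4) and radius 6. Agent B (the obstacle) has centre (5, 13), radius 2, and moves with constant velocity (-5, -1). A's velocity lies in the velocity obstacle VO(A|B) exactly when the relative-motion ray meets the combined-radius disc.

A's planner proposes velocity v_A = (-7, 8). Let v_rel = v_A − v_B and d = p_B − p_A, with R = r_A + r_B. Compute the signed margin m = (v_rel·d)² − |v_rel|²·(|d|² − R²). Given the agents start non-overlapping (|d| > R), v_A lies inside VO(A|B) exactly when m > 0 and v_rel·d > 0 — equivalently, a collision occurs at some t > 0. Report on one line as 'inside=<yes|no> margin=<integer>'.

d = (-7, 9),  |d|² = 130;  R = 6+2 = 8,  c = 130−8² = 66
v_rel = (-2, 9),  |v_rel|² = 85;  v_rel·d = (-2)·(-7) + (9)·(9) = 95
85·t² − 190·t + 66 = 0  ⇒  m = 95² − 85·66 = 3415
m = 3415 > 0,  v_rel·d = 95 > 0  ⇒  inside

inside=yes margin=3415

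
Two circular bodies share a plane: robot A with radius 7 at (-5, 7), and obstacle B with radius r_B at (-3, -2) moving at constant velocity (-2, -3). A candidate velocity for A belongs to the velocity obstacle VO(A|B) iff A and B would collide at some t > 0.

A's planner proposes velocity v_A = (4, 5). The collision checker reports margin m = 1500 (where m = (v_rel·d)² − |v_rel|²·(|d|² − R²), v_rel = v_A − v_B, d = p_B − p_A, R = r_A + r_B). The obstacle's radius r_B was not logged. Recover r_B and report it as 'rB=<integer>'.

m = 1500
d = (2, -9);  v_rel = (6, 8),  |v_rel|² = 100
v_rel×d = (6)·(-9) − (8)·(2) = -70
since m = R²·100 − (-70)²:  R² = (4900 + 1500) / 100 = 64
R = √64 = 8  ⇒  r_B = 8 − 7 = 1

rB=1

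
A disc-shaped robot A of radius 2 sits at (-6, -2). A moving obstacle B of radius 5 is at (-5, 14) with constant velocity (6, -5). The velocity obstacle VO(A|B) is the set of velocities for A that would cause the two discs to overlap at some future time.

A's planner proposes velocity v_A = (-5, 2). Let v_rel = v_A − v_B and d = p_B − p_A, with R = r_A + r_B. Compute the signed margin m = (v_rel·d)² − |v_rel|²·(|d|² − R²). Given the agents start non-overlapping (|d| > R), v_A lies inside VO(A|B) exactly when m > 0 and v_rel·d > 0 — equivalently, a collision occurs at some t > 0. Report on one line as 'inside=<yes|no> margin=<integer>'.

d = (1, 16),  |d|² = 257;  R = 2+5 = 7,  c = 257−7² = 208
v_rel = (-11, 7),  |v_rel|² = 170;  v_rel·d = (-11)·(1) + (7)·(16) = 101
170·t² − 202·t + 208 = 0  ⇒  m = 101² − 170·208 = -25159
m = -25159 < 0,  v_rel·d = 101 > 0  ⇒  outside

inside=no margin=-25159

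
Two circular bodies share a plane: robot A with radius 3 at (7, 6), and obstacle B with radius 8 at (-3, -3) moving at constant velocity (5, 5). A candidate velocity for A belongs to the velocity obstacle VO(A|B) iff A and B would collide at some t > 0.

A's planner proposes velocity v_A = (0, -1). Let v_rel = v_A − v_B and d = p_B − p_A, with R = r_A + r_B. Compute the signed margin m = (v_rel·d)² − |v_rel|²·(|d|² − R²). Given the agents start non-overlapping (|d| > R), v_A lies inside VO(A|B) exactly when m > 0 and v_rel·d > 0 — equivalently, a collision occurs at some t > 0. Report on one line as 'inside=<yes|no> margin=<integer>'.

d = (-10, -9),  |d|² = 181;  R = 3+8 = 11,  c = 181−11² = 60
v_rel = (-5, -6),  |v_rel|² = 61;  v_rel·d = (-5)·(-10) + (-6)·(-9) = 104
61·t² − 208·t + 60 = 0  ⇒  m = 104² − 61·60 = 7156
m = 7156 > 0,  v_rel·d = 104 > 0  ⇒  inside

inside=yes margin=7156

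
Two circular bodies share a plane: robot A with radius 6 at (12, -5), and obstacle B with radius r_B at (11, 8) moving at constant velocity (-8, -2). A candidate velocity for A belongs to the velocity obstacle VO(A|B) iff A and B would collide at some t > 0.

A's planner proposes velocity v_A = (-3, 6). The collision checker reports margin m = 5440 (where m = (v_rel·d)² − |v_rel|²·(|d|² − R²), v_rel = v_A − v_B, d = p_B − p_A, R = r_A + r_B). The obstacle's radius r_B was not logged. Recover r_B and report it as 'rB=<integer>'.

m = 5440
d = (-1, 13);  v_rel = (5, 8),  |v_rel|² = 89
v_rel×d = (5)·(13) − (8)·(-1) = 73
since m = R²·89 − 73²:  R² = (5329 + 5440) / 89 = 121
R = √121 = 11  ⇒  r_B = 11 − 6 = 5

rB=5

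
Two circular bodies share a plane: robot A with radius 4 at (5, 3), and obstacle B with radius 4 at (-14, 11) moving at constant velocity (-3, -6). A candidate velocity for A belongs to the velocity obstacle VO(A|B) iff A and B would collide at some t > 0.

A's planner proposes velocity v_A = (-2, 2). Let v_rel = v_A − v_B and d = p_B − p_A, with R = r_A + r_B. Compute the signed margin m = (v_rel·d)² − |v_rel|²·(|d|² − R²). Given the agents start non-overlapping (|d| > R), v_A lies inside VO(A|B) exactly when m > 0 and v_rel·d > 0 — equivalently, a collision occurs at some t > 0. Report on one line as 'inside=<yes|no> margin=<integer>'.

d = (-19, 8),  |d|² = 425;  R = 4+4 = 8,  c = 425−8² = 361
v_rel = (1, 8),  |v_rel|² = 65;  v_rel·d = (1)·(-19) + (8)·(8) = 45
65·t² − 90·t + 361 = 0  ⇒  m = 45² − 65·361 = -21440
m = -21440 < 0,  v_rel·d = 45 > 0  ⇒  outside

inside=no margin=-21440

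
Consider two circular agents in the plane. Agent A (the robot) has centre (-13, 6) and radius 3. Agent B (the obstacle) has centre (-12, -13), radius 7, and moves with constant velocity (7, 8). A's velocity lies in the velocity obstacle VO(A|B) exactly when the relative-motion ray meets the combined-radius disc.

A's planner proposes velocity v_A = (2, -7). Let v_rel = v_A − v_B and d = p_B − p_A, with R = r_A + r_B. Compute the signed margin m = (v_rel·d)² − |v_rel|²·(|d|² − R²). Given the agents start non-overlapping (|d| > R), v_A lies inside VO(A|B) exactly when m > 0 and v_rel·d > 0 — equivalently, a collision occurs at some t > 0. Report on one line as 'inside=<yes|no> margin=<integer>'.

d = (1, -19),  |d|² = 362;  R = 3+7 = 10,  c = 362−10² = 262
v_rel = (-5, -15),  |v_rel|² = 250;  v_rel·d = (-5)·(1) + (-15)·(-19) = 280
250·t² − 560·t + 262 = 0  ⇒  m = 280² − 250·262 = 12900
m = 12900 > 0,  v_rel·d = 280 > 0  ⇒  inside

inside=yes margin=12900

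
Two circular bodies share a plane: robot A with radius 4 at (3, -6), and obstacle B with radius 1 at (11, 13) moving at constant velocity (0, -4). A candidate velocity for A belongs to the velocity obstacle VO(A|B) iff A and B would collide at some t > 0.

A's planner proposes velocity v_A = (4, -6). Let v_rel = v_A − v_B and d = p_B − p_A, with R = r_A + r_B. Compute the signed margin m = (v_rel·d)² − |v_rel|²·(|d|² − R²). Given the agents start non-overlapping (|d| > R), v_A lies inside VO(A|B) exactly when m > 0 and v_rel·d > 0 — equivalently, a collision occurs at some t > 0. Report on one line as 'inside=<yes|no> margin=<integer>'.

d = (8, 19),  |d|² = 425;  R = 4+1 = 5,  c = 425−5² = 400
v_rel = (4, -2),  |v_rel|² = 20;  v_rel·d = (4)·(8) + (-2)·(19) = -6
20·t² + 12·t + 400 = 0  ⇒  m = (-6)² − 20·400 = -7964
m = -7964 < 0,  v_rel·d = -6 < 0  ⇒  outside

inside=no margin=-7964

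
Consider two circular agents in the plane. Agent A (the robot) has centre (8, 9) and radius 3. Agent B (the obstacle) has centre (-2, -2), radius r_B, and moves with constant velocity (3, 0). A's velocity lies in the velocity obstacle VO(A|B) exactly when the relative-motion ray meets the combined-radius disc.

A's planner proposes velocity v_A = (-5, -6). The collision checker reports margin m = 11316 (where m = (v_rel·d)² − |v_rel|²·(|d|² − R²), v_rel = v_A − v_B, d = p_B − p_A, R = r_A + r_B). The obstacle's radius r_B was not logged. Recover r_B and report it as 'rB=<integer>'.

m = 11316
d = (-10, -11);  v_rel = (-8, -6),  |v_rel|² = 100
v_rel×d = (-8)·(-11) − (-6)·(-10) = 28
since m = R²·100 − 28²:  R² = (784 + 11316) / 100 = 121
R = √121 = 11  ⇒  r_B = 11 − 3 = 8

rB=8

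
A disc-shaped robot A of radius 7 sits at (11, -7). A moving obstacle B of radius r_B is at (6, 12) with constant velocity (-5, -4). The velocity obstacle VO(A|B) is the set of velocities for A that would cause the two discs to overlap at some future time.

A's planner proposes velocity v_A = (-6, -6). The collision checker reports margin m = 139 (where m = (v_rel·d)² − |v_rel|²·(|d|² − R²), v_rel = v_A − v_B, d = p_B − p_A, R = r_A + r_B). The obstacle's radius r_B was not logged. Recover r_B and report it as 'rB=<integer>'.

m = 139
d = (-5, 19);  v_rel = (-1, -2),  |v_rel|² = 5
v_rel×d = (-1)·(19) − (-2)·(-5) = -29
since m = R²·5 − (-29)²:  R² = (841 + 139) / 5 = 196
R = √196 = 14  ⇒  r_B = 14 − 7 = 7

rB=7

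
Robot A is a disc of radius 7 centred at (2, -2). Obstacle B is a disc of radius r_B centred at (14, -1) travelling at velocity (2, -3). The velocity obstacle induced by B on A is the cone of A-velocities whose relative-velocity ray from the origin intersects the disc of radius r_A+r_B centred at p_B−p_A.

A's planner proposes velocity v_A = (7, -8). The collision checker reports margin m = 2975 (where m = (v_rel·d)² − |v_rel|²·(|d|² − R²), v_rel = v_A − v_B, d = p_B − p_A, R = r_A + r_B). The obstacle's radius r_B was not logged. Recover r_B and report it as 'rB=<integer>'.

m = 2975
d = (12, 1);  v_rel = (5, -5),  |v_rel|² = 50
v_rel×d = (5)·(1) − (-5)·(12) = 65
since m = R²·50 − 65²:  R² = (4225 + 2975) / 50 = 144
R = √144 = 12  ⇒  r_B = 12 − 7 = 5

rB=5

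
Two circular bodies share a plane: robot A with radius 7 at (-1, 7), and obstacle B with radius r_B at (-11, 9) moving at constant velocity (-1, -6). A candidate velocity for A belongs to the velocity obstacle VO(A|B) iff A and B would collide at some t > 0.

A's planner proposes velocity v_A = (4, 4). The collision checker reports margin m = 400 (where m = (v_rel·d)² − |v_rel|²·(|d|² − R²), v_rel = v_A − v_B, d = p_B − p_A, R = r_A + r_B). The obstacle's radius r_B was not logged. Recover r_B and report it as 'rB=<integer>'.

m = 400
d = (-10, 2);  v_rel = (5, 10),  |v_rel|² = 125
v_rel×d = (5)·(2) − (10)·(-10) = 110
since m = R²·125 − 110²:  R² = (12100 + 400) / 125 = 100
R = √100 = 10  ⇒  r_B = 10 − 7 = 3

rB=3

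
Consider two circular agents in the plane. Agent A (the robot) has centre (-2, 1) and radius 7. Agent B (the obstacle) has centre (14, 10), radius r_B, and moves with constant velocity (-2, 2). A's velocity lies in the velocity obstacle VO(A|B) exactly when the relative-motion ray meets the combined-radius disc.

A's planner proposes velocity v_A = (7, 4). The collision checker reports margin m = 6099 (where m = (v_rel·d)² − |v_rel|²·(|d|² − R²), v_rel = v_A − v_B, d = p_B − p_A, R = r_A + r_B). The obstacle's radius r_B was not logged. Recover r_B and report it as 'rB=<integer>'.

m = 6099
d = (16, 9);  v_rel = (9, 2),  |v_rel|² = 85
v_rel×d = (9)·(9) − (2)·(16) = 49
since m = R²·85 − 49²:  R² = (2401 + 6099) / 85 = 100
R = √100 = 10  ⇒  r_B = 10 − 7 = 3

rB=3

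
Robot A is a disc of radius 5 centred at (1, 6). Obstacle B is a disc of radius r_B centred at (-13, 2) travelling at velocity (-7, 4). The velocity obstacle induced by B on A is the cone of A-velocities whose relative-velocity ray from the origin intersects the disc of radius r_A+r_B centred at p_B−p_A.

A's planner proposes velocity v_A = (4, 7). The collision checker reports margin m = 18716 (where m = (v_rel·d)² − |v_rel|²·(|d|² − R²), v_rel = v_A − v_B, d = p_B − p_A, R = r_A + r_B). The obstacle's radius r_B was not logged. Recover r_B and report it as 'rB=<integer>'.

m = 18716
d = (-14, -4);  v_rel = (11, 3),  |v_rel|² = 130
v_rel×d = (11)·(-4) − (3)·(-14) = -2
since m = R²·130 − (-2)²:  R² = (4 + 18716) / 130 = 144
R = √144 = 12  ⇒  r_B = 12 − 5 = 7

rB=7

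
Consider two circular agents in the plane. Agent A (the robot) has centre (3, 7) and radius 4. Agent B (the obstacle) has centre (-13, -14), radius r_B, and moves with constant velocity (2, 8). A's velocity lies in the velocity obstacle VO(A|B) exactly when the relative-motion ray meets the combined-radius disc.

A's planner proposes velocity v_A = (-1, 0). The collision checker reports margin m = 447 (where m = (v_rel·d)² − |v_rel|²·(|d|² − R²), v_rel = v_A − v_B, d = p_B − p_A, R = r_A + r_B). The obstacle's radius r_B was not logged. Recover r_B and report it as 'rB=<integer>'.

m = 447
d = (-16, -21);  v_rel = (-3, -8),  |v_rel|² = 73
v_rel×d = (-3)·(-21) − (-8)·(-16) = -65
since m = R²·73 − (-65)²:  R² = (4225 + 447) / 73 = 64
R = √64 = 8  ⇒  r_B = 8 − 4 = 4

rB=4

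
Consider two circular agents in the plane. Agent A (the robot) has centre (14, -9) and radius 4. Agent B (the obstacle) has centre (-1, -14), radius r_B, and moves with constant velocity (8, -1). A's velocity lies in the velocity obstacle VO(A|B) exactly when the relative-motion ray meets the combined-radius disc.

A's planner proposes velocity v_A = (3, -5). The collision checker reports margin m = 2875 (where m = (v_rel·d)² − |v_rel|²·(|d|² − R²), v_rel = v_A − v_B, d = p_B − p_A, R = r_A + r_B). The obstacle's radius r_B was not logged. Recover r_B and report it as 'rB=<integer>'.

m = 2875
d = (-15, -5);  v_rel = (-5, -4),  |v_rel|² = 41
v_rel×d = (-5)·(-5) − (-4)·(-15) = -35
since m = R²·41 − (-35)²:  R² = (1225 + 2875) / 41 = 100
R = √100 = 10  ⇒  r_B = 10 − 4 = 6

rB=6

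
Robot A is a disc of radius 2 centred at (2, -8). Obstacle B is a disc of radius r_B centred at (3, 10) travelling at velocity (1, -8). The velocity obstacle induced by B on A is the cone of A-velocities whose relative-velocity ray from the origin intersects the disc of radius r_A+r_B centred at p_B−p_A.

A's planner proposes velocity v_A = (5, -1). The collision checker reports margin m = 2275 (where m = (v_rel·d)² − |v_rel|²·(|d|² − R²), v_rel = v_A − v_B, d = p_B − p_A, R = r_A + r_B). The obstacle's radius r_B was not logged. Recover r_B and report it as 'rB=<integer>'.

m = 2275
d = (1, 18);  v_rel = (4, 7),  |v_rel|² = 65
v_rel×d = (4)·(18) − (7)·(1) = 65
since m = R²·65 − 65²:  R² = (4225 + 2275) / 65 = 100
R = √100 = 10  ⇒  r_B = 10 − 2 = 8

rB=8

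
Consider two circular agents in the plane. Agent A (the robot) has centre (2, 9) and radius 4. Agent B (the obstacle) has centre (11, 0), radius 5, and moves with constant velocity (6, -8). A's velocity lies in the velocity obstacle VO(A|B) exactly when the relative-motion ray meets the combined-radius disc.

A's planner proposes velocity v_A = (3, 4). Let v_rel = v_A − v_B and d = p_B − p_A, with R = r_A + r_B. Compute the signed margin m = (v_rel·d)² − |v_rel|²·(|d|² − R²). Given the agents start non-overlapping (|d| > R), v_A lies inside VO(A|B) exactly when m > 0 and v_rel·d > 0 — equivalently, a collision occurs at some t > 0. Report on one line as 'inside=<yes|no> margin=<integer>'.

d = (9, -9),  |d|² = 162;  R = 4+5 = 9,  c = 162−9² = 81
v_rel = (-3, 12),  |v_rel|² = 153;  v_rel·d = (-3)·(9) + (12)·(-9) = -135
153·t² + 270·t + 81 = 0  ⇒  m = (-135)² − 153·81 = 5832
m = 5832 > 0,  v_rel·d = -135 < 0  ⇒  outside

inside=no margin=5832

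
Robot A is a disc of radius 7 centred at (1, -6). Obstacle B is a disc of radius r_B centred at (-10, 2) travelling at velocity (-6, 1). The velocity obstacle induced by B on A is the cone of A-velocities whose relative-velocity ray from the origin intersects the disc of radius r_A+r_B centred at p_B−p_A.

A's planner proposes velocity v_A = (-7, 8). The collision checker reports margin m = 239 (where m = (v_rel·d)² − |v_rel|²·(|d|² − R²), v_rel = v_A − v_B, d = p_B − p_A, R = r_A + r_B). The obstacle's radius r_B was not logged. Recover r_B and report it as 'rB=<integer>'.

m = 239
d = (-11, 8);  v_rel = (-1, 7),  |v_rel|² = 50
v_rel×d = (-1)·(8) − (7)·(-11) = 69
since m = R²·50 − 69²:  R² = (4761 + 239) / 50 = 100
R = √100 = 10  ⇒  r_B = 10 − 7 = 3

rB=3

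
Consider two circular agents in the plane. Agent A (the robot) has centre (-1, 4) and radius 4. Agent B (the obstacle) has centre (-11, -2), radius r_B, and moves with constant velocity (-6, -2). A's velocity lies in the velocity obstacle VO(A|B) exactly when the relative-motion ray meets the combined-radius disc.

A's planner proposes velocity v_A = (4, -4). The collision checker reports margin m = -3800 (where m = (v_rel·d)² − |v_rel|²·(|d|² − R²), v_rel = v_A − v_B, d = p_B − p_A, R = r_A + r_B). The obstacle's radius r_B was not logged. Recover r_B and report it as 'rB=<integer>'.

m = -3800
d = (-10, -6);  v_rel = (10, -2),  |v_rel|² = 104
v_rel×d = (10)·(-6) − (-2)·(-10) = -80
since m = R²·104 − (-80)²:  R² = (6400 + -3800) / 104 = 25
R = √25 = 5  ⇒  r_B = 5 − 4 = 1

rB=1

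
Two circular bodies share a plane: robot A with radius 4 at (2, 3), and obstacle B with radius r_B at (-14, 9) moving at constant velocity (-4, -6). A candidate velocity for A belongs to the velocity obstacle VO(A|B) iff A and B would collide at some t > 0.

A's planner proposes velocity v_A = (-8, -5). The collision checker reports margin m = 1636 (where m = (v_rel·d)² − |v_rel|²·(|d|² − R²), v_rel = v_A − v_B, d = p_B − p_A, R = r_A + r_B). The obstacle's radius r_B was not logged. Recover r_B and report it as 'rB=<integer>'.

m = 1636
d = (-16, 6);  v_rel = (-4, 1),  |v_rel|² = 17
v_rel×d = (-4)·(6) − (1)·(-16) = -8
since m = R²·17 − (-8)²:  R² = (64 + 1636) / 17 = 100
R = √100 = 10  ⇒  r_B = 10 − 4 = 6

rB=6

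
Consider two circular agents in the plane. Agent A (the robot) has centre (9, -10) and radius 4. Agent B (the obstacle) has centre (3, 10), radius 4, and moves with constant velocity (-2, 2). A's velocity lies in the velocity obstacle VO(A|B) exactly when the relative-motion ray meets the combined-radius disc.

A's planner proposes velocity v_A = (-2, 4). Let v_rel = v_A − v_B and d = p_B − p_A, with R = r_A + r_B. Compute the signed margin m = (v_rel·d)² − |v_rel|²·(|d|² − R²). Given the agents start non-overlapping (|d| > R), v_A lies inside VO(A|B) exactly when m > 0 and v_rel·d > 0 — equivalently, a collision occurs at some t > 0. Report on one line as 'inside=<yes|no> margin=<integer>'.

d = (-6, 20),  |d|² = 436;  R = 4+4 = 8,  c = 436−8² = 372
v_rel = (0, 2),  |v_rel|² = 4;  v_rel·d = (0)·(-6) + (2)·(20) = 40
4·t² − 80·t + 372 = 0  ⇒  m = 40² − 4·372 = 112
m = 112 > 0,  v_rel·d = 40 > 0  ⇒  inside

inside=yes margin=112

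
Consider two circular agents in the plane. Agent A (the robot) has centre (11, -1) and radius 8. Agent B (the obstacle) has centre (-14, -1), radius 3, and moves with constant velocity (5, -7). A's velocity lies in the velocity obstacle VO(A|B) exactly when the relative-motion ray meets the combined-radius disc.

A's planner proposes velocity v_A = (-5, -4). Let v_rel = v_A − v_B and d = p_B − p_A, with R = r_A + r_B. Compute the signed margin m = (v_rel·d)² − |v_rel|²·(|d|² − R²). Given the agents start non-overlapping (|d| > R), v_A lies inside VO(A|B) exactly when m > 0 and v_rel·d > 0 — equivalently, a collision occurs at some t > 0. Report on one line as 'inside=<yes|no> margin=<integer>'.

d = (-25, 0),  |d|² = 625;  R = 8+3 = 11,  c = 625−11² = 504
v_rel = (-10, 3),  |v_rel|² = 109;  v_rel·d = (-10)·(-25) + (3)·(0) = 250
109·t² − 500·t + 504 = 0  ⇒  m = 250² − 109·504 = 7564
m = 7564 > 0,  v_rel·d = 250 > 0  ⇒  inside

inside=yes margin=7564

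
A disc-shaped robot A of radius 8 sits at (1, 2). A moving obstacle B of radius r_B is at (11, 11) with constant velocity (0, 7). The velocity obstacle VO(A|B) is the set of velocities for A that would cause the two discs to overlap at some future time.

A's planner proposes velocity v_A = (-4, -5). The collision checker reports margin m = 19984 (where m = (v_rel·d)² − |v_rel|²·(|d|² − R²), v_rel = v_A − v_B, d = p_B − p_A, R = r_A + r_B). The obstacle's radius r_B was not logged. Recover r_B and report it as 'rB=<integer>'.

m = 19984
d = (10, 9);  v_rel = (-4, -12),  |v_rel|² = 160
v_rel×d = (-4)·(9) − (-12)·(10) = 84
since m = R²·160 − 84²:  R² = (7056 + 19984) / 160 = 169
R = √169 = 13  ⇒  r_B = 13 − 8 = 5

rB=5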